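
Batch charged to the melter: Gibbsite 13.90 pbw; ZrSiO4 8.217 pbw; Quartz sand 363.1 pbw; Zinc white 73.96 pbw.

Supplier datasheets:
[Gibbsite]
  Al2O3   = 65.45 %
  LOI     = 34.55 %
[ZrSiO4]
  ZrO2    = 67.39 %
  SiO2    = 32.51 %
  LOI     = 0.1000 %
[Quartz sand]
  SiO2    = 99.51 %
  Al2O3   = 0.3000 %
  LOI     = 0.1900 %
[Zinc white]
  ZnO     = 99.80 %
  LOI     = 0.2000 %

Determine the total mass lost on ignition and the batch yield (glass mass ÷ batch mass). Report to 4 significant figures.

In-progress results appear rounded to 4 significant digits in the working. All arithmetic holds full precision from first step to last; every reported figure is rounded only once. All derived quantities are re-derived in full precision (yield, totals, LOI, the four compositions, net glass mass) using the weight values per 453.5 pbw of glass as they appear in question or answer.
Loss on ignition, line by line:
  Gibbsite: 13.90 × 0.3455 = 4.802 pbw
  ZrSiO4: 8.217 × 0.001000 = 0.008217 pbw
  Quartz sand: 363.1 × 0.001900 = 0.6899 pbw
  Zinc white: 73.96 × 0.002000 = 0.1479 pbw
Total LOI = 5.648 pbw
Glass = batch − LOI = 459.2 − 5.648 = 453.5 pbw

LOI loss = 5.648 pbw; glass = 453.5 pbw; yield = 98.77%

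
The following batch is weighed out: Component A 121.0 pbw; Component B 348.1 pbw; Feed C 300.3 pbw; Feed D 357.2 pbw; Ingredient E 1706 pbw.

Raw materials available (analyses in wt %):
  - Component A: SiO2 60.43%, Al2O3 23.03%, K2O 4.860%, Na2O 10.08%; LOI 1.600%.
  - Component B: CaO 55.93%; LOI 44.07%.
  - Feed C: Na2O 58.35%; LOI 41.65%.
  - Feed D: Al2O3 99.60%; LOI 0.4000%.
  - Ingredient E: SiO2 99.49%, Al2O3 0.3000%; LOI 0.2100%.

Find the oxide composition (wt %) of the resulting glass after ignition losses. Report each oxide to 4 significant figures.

Glass mass = 2547 pbw (batch 2833 − LOI 285.4).
Composition: SiO2 69.51%, CaO 7.643%, Al2O3 15.26%, K2O 0.2309%, Na2O 7.358%

Intermediates are printed (rounded to 4 significant digits) between the steps — the whole derivation runs at full precision in every operation; exactly one rounding is applied to every reported figure — all derived quantities, which include glass mass, totals, the yield, the five compositions, LOI, are rebuilt at exact precision, as quoted within the problem or answer text, from the weighed amounts at 2547 pbw of glass.
Mass of each oxide from the mix:
  SiO2: 121.0·0.6043 + 1706·0.9949 = 1770 pbw
  CaO: 348.1·0.5593 = 194.7 pbw
  Al2O3: 121.0·0.2303 + 357.2·0.9960 + 1706·0.003000 = 388.8 pbw
  K2O: 121.0·0.04860 = 5.881 pbw
  Na2O: 121.0·0.1008 + 300.3·0.5835 = 187.4 pbw
LOI: 121.0·0.01600 + 348.1·0.4407 + 300.3·0.4165 + 357.2·0.004000 + 1706·0.002100 = 285.4 pbw
The glass mass, total less LOI, = 2833 − 285.4 = 2547 pbw (matching Σ of the oxides)
wt %: oxide over glass, times 100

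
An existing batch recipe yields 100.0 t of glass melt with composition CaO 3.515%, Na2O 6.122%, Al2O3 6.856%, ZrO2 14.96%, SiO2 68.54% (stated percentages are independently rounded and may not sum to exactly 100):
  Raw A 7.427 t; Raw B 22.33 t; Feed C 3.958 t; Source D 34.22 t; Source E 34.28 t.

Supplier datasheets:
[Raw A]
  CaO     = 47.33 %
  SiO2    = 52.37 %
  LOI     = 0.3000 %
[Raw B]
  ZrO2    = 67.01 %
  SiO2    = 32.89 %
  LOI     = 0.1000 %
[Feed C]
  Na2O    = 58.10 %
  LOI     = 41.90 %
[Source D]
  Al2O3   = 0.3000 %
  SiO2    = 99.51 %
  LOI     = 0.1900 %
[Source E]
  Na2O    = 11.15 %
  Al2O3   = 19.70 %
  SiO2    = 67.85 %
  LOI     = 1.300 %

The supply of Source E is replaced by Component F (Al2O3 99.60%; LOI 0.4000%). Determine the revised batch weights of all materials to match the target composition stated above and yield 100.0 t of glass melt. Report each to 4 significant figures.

Revised batch per 100.0 t glass melt:
  Raw A: 7.427 t
  Raw B: 22.33 t
  Feed C: 10.54 t
  Source D: 57.59 t
  Component F: 6.710 t
Total batch = 104.6 t; LOI loss = 4.597 t

All internal work runs at exact precision through every step — mid-chain values are shown rounded to 4 significant digits in the working — each reported result takes just one rounding; all derived quantities (LOI, net glass mass, the totals, the five compositions, yield) are computed at exact precision from the weighed amounts at 100.0 t of glass as given in the question or the answer.
Target oxide masses per 100.0 t glass melt:
  CaO: 3.515% × 100.0 = 3.515 t
  Na2O: 6.122% × 100.0 = 6.122 t
  Al2O3: 6.856% × 100.0 = 6.856 t
  ZrO2: 14.96% × 100.0 = 14.96 t
  SiO2: 68.54% × 100.0 = 68.54 t
A balance pass over the oxides, from the weights as reported, for the quoted basis mass (each sum matches its target mass net of answer rounding effects):
  CaO: 7.427·0.4733 = 3.515 t (target 3.515 t)
  Na2O: 10.54·0.5810 = 6.124 t (target 6.122 t)
  Al2O3: 57.59·0.003000 + 6.710·0.9960 = 6.856 t (target 6.856 t)
  ZrO2: 22.33·0.6701 = 14.96 t (target 14.96 t)
  SiO2: 7.427·0.5237 + 22.33·0.3289 + 57.59·0.9951 = 68.54 t (target 68.54 t)
Glass-mass closure: the batch minus its LOI: 100.0 t (summing oxide targets gives 99.99 t; stated basis 100.0 t — a pure rounding effect).
Batch grand total — Σ batch = 104.6 t; Σ batch·LOI gives LOI loss = 4.597 t; glass ÷ batch gives a yield of 95.60%.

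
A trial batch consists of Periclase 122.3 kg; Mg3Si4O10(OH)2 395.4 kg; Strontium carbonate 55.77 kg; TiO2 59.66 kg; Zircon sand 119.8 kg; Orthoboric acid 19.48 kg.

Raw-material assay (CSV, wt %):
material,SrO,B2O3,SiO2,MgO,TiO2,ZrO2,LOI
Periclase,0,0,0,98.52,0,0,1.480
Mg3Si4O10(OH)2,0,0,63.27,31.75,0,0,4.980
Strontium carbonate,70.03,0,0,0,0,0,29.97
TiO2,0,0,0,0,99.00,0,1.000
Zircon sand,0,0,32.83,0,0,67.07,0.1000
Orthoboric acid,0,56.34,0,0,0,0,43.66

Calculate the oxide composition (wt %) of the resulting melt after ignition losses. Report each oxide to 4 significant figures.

All arithmetic maintains full float precision at each step. Working values are shown, with 4-significant-digit rounding, at each printed step — each reported figure is rounded just once — derived quantities, including ignition loss, glass mass, the yield, the six compositions, the totals, are recomputed from the batch weights for 725.0 kg of glass at full float precision, as written in the problem or the answer.
Per-oxide mass from batch:
  SrO: 55.77·0.7003 = 39.06 kg
  B2O3: 19.48·0.5634 = 10.98 kg
  SiO2: 395.4·0.6327 + 119.8·0.3283 = 289.5 kg
  MgO: 122.3·0.9852 + 395.4·0.3175 = 246.0 kg
  TiO2: 59.66·0.9900 = 59.06 kg
  ZrO2: 119.8·0.6707 = 80.35 kg
LOI: 122.3·0.01480 + 395.4·0.04980 + 55.77·0.2997 + 59.66·0.01000 + 119.8·0.001000 + 19.48·0.4366 = 47.44 kg
batch − LOI leaves glass = 772.4 − 47.44 = 725.0 kg (= the summed oxide contributions)
percent share: oxide ÷ glass, ×100

Glass mass = 725.0 kg (batch 772.4 − LOI 47.44).
Composition: SrO 5.387%, B2O3 1.514%, SiO2 39.93%, MgO 33.94%, TiO2 8.147%, ZrO2 11.08%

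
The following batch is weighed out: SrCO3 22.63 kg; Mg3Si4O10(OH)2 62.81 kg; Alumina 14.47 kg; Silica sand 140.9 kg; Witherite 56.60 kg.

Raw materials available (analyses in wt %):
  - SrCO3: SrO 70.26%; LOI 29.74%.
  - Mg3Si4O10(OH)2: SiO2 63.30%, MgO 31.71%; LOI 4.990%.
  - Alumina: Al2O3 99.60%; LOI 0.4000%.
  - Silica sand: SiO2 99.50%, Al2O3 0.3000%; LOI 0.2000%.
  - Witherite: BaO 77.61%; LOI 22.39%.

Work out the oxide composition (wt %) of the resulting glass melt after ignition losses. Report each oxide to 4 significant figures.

In-progress results are printed (rounded to four significant figures) on the page. Every computation carries full precision from start to finish. Every reported figure takes exactly one rounding. All derived quantities, including five oxide percentages, the yield, net glass mass, the totals, ignition loss, are computed starting from the weights on 274.5 kg of glass in exact precision, as written in question or answer.
Mass of each oxide from the mix:
  BaO: 56.60·0.7761 = 43.93 kg
  SiO2: 62.81·0.6330 + 140.9·0.9950 = 180.0 kg
  SrO: 22.63·0.7026 = 15.90 kg
  Al2O3: 14.47·0.9960 + 140.9·0.003000 = 14.83 kg
  MgO: 62.81·0.3171 = 19.92 kg
LOI: 22.63·0.2974 + 62.81·0.04990 + 14.47·0.004000 + 140.9·0.002000 + 56.60·0.2239 = 22.88 kg
Net of LOI, the glass mass = 297.4 − 22.88 = 274.5 kg (consistent with Σ oxide mass)
wt % = oxide mass / glass mass × 100

Glass mass = 274.5 kg (batch 297.4 − LOI 22.88).
Composition: BaO 16.00%, SiO2 65.55%, SrO 5.792%, Al2O3 5.404%, MgO 7.255%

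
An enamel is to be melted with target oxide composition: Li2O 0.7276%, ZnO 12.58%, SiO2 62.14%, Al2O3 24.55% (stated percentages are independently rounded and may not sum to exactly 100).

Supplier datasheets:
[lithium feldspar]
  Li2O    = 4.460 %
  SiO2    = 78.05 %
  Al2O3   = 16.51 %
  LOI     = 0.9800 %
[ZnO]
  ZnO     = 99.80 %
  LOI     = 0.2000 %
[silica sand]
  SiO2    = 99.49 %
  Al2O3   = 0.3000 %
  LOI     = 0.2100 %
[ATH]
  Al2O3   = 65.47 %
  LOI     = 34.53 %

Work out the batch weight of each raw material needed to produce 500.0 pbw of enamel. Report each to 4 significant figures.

Mid-chain values are shown, rounded to four significant digits, within the worked lines — exact precision is maintained end to end — a single rounding finalizes each reported value. All derived quantities (totals, net glass mass, the yield, ignition loss, the four compositions) are carried from the weighed amounts at 500.0 pbw of glass at full float precision, as written in problem or answer.
Target masses of each oxide per 500.0 pbw enamel:
  Li2O: 0.7276% × 500.0 = 3.638 pbw
  ZnO: 12.58% × 500.0 = 62.90 pbw
  SiO2: 62.14% × 500.0 = 310.7 pbw
  Al2O3: 24.55% × 500.0 = 122.8 pbw
A balance pass over the oxides, from the weights as reported, versus the basis set out (summed amounts equal target values inside rounding margins):
  Li2O: 81.57·0.04460 = 3.638 pbw (target 3.638 pbw)
  ZnO: 63.03·0.9980 = 62.90 pbw (target 62.90 pbw)
  SiO2: 81.57·0.7805 + 248.3·0.9949 = 310.7 pbw (target 310.7 pbw)
  Al2O3: 81.57·0.1651 + 248.3·0.003000 + 165.8·0.6547 = 122.8 pbw (target 122.8 pbw)
Glass-mass bookkeeping: total charge less LOI = 500.0 pbw (oxide target masses add up to 500.0 pbw; the stated basis being 500.0 pbw — rounding explains the deltas).
Batch total: Σ batch = 558.7 pbw; loss to ignition Σ batch·LOI = 58.70 pbw; yield, glass over the total, = 89.49%.

Batch per 500.0 pbw enamel:
  lithium feldspar: 81.57 pbw
  ZnO: 63.03 pbw
  silica sand: 248.3 pbw
  ATH: 165.8 pbw
Total batch = 558.7 pbw; LOI loss = 58.70 pbw; yield = 89.49%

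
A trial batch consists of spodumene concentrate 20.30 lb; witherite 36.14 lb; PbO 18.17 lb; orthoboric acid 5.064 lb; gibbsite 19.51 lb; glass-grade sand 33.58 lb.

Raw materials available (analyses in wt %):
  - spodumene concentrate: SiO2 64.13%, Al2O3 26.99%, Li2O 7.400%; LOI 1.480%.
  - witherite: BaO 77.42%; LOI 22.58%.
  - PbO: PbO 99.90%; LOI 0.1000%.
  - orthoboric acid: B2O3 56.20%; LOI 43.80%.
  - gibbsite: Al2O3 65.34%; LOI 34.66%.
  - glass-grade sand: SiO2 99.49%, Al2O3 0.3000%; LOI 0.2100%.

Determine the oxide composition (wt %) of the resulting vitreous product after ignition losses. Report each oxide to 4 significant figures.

Glass mass = 115.2 lb (batch 132.8 − LOI 17.53).
Composition: SiO2 40.29%, PbO 15.75%, Al2O3 15.90%, BaO 24.28%, B2O3 2.470%, Li2O 1.304%

In-progress results are shown rounded to four significant figures. All internal work keeps full float precision at every stage — every reported number takes just one rounding — derived quantities are re-derived in exact precision (ignition loss, the yield, totals, six oxide percentages, glass mass) from the weighed amounts on 115.2 lb of glass, exactly as shown in either problem or answer.
What the batch supplies per oxide:
  SiO2: 20.30·0.6413 + 33.58·0.9949 = 46.43 lb
  PbO: 18.17·0.9990 = 18.15 lb
  Al2O3: 20.30·0.2699 + 19.51·0.6534 + 33.58·0.003000 = 18.33 lb
  BaO: 36.14·0.7742 = 27.98 lb
  B2O3: 5.064·0.5620 = 2.846 lb
  Li2O: 20.30·0.07400 = 1.502 lb
LOI: 20.30·0.01480 + 36.14·0.2258 + 18.17·0.001000 + 5.064·0.4380 + 19.51·0.3466 + 33.58·0.002100 = 17.53 lb
batch − LOI leaves glass = 132.8 − 17.53 = 115.2 lb (consistent with Σ oxide mass)
each wt % is 100 × oxide ÷ glass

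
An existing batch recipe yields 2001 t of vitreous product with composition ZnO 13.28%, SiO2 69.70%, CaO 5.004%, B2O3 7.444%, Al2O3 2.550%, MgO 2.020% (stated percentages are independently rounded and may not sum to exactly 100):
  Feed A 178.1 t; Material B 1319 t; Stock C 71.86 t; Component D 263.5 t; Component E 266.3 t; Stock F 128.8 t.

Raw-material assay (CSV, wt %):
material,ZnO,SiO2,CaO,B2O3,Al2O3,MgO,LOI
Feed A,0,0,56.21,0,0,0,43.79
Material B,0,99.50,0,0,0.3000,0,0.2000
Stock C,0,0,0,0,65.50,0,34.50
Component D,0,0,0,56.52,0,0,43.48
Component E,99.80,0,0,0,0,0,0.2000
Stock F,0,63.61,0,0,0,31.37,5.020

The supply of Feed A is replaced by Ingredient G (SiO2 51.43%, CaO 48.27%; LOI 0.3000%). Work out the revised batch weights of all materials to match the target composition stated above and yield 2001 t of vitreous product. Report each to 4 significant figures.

Mid-chain values are displayed, rounded to four significant figures, in the working; the whole derivation maintains full float precision in all steps. Every reported result includes exactly one rounding; derived quantities, which include totals, the six compositions, the yield, glass mass, ignition loss, are computed at full float precision, as they appear in question or answer, from the batch weights at 2001 t of glass.
Oxide mass targets, per 2001 t vitreous product:
  ZnO: 13.28% × 2001 = 265.7 t
  SiO2: 69.70% × 2001 = 1395 t
  CaO: 5.004% × 2001 = 100.1 t
  B2O3: 7.444% × 2001 = 149.0 t
  Al2O3: 2.550% × 2001 = 51.03 t
  MgO: 2.020% × 2001 = 40.42 t
Mass-balance tally per oxide from the weights as reported, per the basis as stated (sums match the target masses given rounding of the digits):
  ZnO: 266.3·0.9980 = 265.8 t (target 265.7 t)
  SiO2: 207.4·0.5143 + 1212·0.9950 + 128.8·0.6361 = 1395 t (target 1395 t)
  CaO: 207.4·0.4827 = 100.1 t (target 100.1 t)
  B2O3: 263.5·0.5652 = 148.9 t (target 149.0 t)
  Al2O3: 1212·0.003000 + 72.35·0.6550 = 51.03 t (target 51.03 t)
  MgO: 128.8·0.3137 = 40.40 t (target 40.42 t)
Glass-mass bookkeeping: batch Σ − ignition loss = 2001 t (the Σ of target masses is 2001 t; versus the stated basis of 2001 t — gaps are rounding artifacts).
Summing the batch: Σ batch = 2150 t; LOI removed, Σ of batch·LOI: 149.6 t; glass ÷ batch gives a yield of 93.04%.

Revised batch per 2001 t vitreous product:
  Ingredient G: 207.4 t
  Material B: 1212 t
  Stock C: 72.35 t
  Component D: 263.5 t
  Component E: 266.3 t
  Stock F: 128.8 t
Total batch = 2150 t; LOI loss = 149.6 t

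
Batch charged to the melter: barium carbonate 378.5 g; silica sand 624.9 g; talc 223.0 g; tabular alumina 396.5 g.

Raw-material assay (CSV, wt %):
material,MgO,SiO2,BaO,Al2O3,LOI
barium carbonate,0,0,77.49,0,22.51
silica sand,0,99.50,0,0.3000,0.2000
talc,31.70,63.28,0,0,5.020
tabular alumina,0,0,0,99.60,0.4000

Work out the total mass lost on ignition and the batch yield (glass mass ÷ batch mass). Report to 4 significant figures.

LOI loss = 99.23 g; glass = 1524 g; yield = 93.89%

Mid-chain values are displayed (rounded to four significant digits) in the working. All internal work carries full precision at every stage — a single rounding produces every reported value. All derived quantities are rebuilt at full float precision (the totals, LOI, glass mass, yield, four oxide percentages) starting from the weights per 1524 g of glass as written in the problem or answer text.
LOI of each material in turn:
  barium carbonate: 378.5 × 0.2251 = 85.20 g
  silica sand: 624.9 × 0.002000 = 1.250 g
  talc: 223.0 × 0.05020 = 11.19 g
  tabular alumina: 396.5 × 0.004000 = 1.586 g
Total LOI = 99.23 g
Glass = batch − LOI = 1623 − 99.23 = 1524 g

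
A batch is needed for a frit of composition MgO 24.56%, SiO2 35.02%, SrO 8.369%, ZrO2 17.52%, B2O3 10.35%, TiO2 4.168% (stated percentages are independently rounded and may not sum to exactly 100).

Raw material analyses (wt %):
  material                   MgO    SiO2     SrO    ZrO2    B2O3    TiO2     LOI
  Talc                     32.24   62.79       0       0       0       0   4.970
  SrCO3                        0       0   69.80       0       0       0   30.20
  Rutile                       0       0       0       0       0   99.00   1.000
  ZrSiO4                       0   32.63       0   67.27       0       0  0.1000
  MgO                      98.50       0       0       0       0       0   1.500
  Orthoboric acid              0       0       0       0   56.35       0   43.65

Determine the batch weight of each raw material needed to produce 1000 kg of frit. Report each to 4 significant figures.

All internal work runs at exact precision in all steps; in-progress results are displayed (rounded to 4 significant figures) when written out; exactly one rounding lands on every reported result; all derived quantities, which include net glass mass, LOI, the yield, the six compositions, totals, are re-derived in full precision, as set out in either problem or answer, from the batch weights per 1000 kg of glass.
Oxide-by-oxide targets in 1000 kg frit:
  MgO: 24.56% × 1000 = 245.6 kg
  SiO2: 35.02% × 1000 = 350.2 kg
  SrO: 8.369% × 1000 = 83.69 kg
  ZrO2: 17.52% × 1000 = 175.2 kg
  B2O3: 10.35% × 1000 = 103.5 kg
  TiO2: 4.168% × 1000 = 41.68 kg
A balance pass over the oxides, given the weights on record, for the quoted basis mass (sum by sum, the targets are met inside rounding margins):
  MgO: 422.4·0.3224 + 111.1·0.9850 = 245.6 kg (target 245.6 kg)
  SiO2: 422.4·0.6279 + 260.4·0.3263 = 350.2 kg (target 350.2 kg)
  SrO: 119.9·0.6980 = 83.69 kg (target 83.69 kg)
  ZrO2: 260.4·0.6727 = 175.2 kg (target 175.2 kg)
  B2O3: 183.7·0.5635 = 103.5 kg (target 103.5 kg)
  TiO2: 42.10·0.9900 = 41.68 kg (target 41.68 kg)
Mass balance on the glass: the batch minus its LOI: 999.9 kg (per-oxide target masses sum to 999.9 kg; basis as stated: 1000 kg — differing by rounding only).
Total batch = Σ batch = 1140 kg; LOI loss = Σ batch·LOI = 139.7 kg; the yield ratio, glass ÷ batch: 87.74%.

Batch per 1000 kg frit:
  Talc: 422.4 kg
  SrCO3: 119.9 kg
  Rutile: 42.10 kg
  ZrSiO4: 260.4 kg
  MgO: 111.1 kg
  Orthoboric acid: 183.7 kg
Total batch = 1140 kg; LOI loss = 139.7 kg; yield = 87.74%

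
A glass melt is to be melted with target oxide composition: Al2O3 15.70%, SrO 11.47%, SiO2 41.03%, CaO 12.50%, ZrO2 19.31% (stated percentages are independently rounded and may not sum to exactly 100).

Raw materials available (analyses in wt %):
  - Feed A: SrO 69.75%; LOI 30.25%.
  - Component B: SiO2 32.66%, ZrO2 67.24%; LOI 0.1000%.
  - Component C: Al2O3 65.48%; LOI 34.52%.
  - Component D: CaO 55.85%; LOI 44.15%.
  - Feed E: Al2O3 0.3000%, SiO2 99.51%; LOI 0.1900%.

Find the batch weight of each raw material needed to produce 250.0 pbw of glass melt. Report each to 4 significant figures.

The working math carries full float precision in every operation; values along the way are displayed rounded to four significant figures on the page. Every reported figure takes exactly one rounding. All derived quantities, including the yield, glass mass, five oxide percentages, ignition loss, the totals, are computed starting from the weights for 250.0 pbw of glass at full precision, as they appear in question or answer.
The oxide mass targets at 250.0 pbw glass melt:
  Al2O3: 15.70% × 250.0 = 39.25 pbw
  SrO: 11.47% × 250.0 = 28.68 pbw
  SiO2: 41.03% × 250.0 = 102.6 pbw
  CaO: 12.50% × 250.0 = 31.25 pbw
  ZrO2: 19.31% × 250.0 = 48.28 pbw
A balance pass over the oxides, applying the batch weights above, on the stated basis (summed amounts equal target values net of answer rounding effects):
  Al2O3: 59.58·0.6548 + 79.52·0.003000 = 39.25 pbw (target 39.25 pbw)
  SrO: 41.11·0.6975 = 28.67 pbw (target 28.68 pbw)
  SiO2: 71.80·0.3266 + 79.52·0.9951 = 102.6 pbw (target 102.6 pbw)
  CaO: 55.95·0.5585 = 31.25 pbw (target 31.25 pbw)
  ZrO2: 71.80·0.6724 = 48.28 pbw (target 48.28 pbw)
Mass balance on the glass: the batch minus its LOI: 250.0 pbw (the targets, summed, come to 250.0 pbw; basis as stated: 250.0 pbw — any gap is answer rounding).
Summing the batch: Σ batch = 308.0 pbw; ignition loss, Σ(batch × LOI) = 57.93 pbw; yield, glass over the total, = 81.19%.

Batch per 250.0 pbw glass melt:
  Feed A: 41.11 pbw
  Component B: 71.80 pbw
  Component C: 59.58 pbw
  Component D: 55.95 pbw
  Feed E: 79.52 pbw
Total batch = 308.0 pbw; LOI loss = 57.93 pbw; yield = 81.19%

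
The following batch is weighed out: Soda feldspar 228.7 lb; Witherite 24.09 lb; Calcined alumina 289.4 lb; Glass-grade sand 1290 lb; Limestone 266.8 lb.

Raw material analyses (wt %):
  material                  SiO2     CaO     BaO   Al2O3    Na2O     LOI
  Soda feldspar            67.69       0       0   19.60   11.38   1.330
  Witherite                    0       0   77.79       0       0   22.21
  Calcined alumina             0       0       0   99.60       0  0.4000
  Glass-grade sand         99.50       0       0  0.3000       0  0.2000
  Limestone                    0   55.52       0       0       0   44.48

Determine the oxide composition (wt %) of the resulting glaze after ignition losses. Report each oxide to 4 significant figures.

Glass mass = 1968 lb (batch 2099 − LOI 130.8).
Composition: SiO2 73.08%, CaO 7.526%, BaO 0.9521%, Al2O3 17.12%, Na2O 1.322%

Values along the way are displayed (rounded to four significant digits) in the printout; all arithmetic runs at full precision in every operation — exactly one rounding lands on every reported result; the derived quantities (yield, ignition loss, the five compositions, the totals, glass mass) are computed at full precision starting from the weights at 1968 lb of glass as given in the question or the answer.
What the batch supplies per oxide:
  SiO2: 228.7·0.6769 + 1290·0.9950 = 1438 lb
  CaO: 266.8·0.5552 = 148.1 lb
  BaO: 24.09·0.7779 = 18.74 lb
  Al2O3: 228.7·0.1960 + 289.4·0.9960 + 1290·0.003000 = 336.9 lb
  Na2O: 228.7·0.1138 = 26.03 lb
LOI: 228.7·0.01330 + 24.09·0.2221 + 289.4·0.004000 + 1290·0.002000 + 266.8·0.4448 = 130.8 lb
Glass mass = batch − LOI = 2099 − 130.8 = 1968 lb (consistent with Σ oxide mass)
each oxide over glass, ×100, is wt %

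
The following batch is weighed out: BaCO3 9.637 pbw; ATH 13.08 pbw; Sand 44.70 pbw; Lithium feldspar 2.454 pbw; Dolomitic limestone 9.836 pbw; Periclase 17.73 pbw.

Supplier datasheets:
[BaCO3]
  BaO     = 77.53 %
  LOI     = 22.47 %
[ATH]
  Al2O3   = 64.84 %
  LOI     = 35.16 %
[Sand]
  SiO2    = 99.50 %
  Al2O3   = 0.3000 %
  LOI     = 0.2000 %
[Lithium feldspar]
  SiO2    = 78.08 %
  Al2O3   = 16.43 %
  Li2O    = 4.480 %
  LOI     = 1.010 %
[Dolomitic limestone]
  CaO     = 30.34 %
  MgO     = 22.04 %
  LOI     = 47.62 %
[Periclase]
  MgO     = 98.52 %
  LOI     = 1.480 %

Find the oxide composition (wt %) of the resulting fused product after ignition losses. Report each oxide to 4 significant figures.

Intermediates are printed, rounded to four significant digits, when written out. Every computation maintains full precision at all times. A single rounding produces every reported value — the derived quantities, including LOI, the six compositions, glass mass, the yield, totals, are carried using the weight values on 85.61 pbw of glass at full float precision as quoted within the problem or the answer.
Oxide masses out of the charge:
  SiO2: 44.70·0.9950 + 2.454·0.7808 = 46.39 pbw
  Al2O3: 13.08·0.6484 + 44.70·0.003000 + 2.454·0.1643 = 9.018 pbw
  Li2O: 2.454·0.04480 = 0.1099 pbw
  CaO: 9.836·0.3034 = 2.984 pbw
  BaO: 9.637·0.7753 = 7.472 pbw
  MgO: 9.836·0.2204 + 17.73·0.9852 = 19.64 pbw
LOI: 9.637·0.2247 + 13.08·0.3516 + 44.70·0.002000 + 2.454·0.01010 + 9.836·0.4762 + 17.73·0.01480 = 11.82 pbw
Glass = total batch minus LOI = 97.44 − 11.82 = 85.61 pbw (the oxide masses sum to this)
oxide / glass × 100 gives the wt %

Glass mass = 85.61 pbw (batch 97.44 − LOI 11.82).
Composition: SiO2 54.19%, Al2O3 10.53%, Li2O 0.1284%, CaO 3.486%, BaO 8.727%, MgO 22.94%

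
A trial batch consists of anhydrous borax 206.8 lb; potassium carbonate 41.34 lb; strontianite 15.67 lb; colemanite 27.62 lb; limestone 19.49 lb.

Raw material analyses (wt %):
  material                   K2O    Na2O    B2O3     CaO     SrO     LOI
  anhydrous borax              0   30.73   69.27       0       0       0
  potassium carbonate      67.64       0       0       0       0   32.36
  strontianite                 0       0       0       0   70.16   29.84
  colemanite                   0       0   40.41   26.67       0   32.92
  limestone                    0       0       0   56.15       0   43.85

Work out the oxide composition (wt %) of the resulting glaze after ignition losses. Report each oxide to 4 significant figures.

The working math runs at full float precision through every step — values along the way are shown, with 4-significant-digit rounding, in the working — each reported figure includes exactly one rounding — all derived quantities (the totals, net glass mass, the five compositions, ignition loss, the yield) are carried at full precision from the batch weights for 275.2 lb of glass, as they appear in problem or answer.
Oxide masses out of the charge:
  K2O: 41.34·0.6764 = 27.96 lb
  Na2O: 206.8·0.3073 = 63.55 lb
  B2O3: 206.8·0.6927 + 27.62·0.4041 = 154.4 lb
  CaO: 27.62·0.2667 + 19.49·0.5615 = 18.31 lb
  SrO: 15.67·0.7016 = 10.99 lb
LOI: 41.34·0.3236 + 15.67·0.2984 + 27.62·0.3292 + 19.49·0.4385 = 35.69 lb
The glass mass, total less LOI, = 310.9 − 35.69 = 275.2 lb (= Σ oxide masses)
wt % = 100 × oxide mass / glass mass

Glass mass = 275.2 lb (batch 310.9 − LOI 35.69).
Composition: K2O 10.16%, Na2O 23.09%, B2O3 56.10%, CaO 6.653%, SrO 3.995%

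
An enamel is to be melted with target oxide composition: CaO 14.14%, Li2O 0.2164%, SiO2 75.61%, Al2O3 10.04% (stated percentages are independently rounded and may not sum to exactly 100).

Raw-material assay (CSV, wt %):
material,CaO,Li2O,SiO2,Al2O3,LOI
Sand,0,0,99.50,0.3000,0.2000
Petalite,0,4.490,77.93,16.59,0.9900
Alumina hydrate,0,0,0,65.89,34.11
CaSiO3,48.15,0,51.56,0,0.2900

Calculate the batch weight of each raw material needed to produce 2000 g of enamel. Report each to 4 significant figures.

Values along the way are shown (rounded to 4 significant digits) across the worked steps; exact precision is kept all the way through; each reported figure is rounded exactly once — the derived quantities (yield, glass mass, four oxide percentages, ignition loss, totals) are recomputed from the weighed amounts on 2000 g of glass at full precision, precisely as stated by problem or answer.
Target oxide masses per 2000 g enamel:
  CaO: 14.14% × 2000 = 282.8 g
  Li2O: 0.2164% × 2000 = 4.328 g
  SiO2: 75.61% × 2000 = 1512 g
  Al2O3: 10.04% × 2000 = 200.8 g
Per-oxide balance check from the weights as reported, against the basis in use (target by target, the sums agree net of answer rounding effects):
  CaO: 587.3·0.4815 = 282.8 g (target 282.8 g)
  Li2O: 96.39·0.04490 = 4.328 g (target 4.328 g)
  SiO2: 1140·0.9950 + 96.39·0.7793 + 587.3·0.5156 = 1512 g (target 1512 g)
  Al2O3: 1140·0.003000 + 96.39·0.1659 + 275.3·0.6589 = 200.8 g (target 200.8 g)
Glass-mass closure: the batch minus its LOI: 2000 g (targets for the oxides total 2000 g; the stated basis being 2000 g — rounding explains the deltas).
Batch total: Σ batch = 2099 g; the LOI term Σ batch·LOI equals 98.84 g; as yield: glass ÷ batch → 95.29%.

Batch per 2000 g enamel:
  Sand: 1140 g
  Petalite: 96.39 g
  Alumina hydrate: 275.3 g
  CaSiO3: 587.3 g
Total batch = 2099 g; LOI loss = 98.84 g; yield = 95.29%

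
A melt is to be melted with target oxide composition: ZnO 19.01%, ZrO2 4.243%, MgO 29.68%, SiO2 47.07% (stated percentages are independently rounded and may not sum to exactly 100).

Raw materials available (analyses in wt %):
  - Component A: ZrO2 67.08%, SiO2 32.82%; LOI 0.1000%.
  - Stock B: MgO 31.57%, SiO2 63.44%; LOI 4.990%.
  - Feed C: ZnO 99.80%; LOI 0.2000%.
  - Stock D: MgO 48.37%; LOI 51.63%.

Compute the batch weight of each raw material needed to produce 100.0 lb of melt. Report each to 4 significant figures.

Each numeric step keeps full float precision in all steps — rounding to 4 significant figures extends to each mid-chain value as shown — a single rounding completes each reported number — all derived quantities are recomputed in full precision (ignition loss, the four compositions, the yield, the totals, glass mass) using the weight values per 100.0 lb of glass, as written in problem or answer.
The oxide mass targets at 100.0 lb melt:
  ZnO: 19.01% × 100.0 = 19.01 lb
  ZrO2: 4.243% × 100.0 = 4.243 lb
  MgO: 29.68% × 100.0 = 29.68 lb
  SiO2: 47.07% × 100.0 = 47.07 lb
Verifying the oxide balance from the weights as reported, per the basis as stated (delivered sums recover each target inside rounding margins):
  ZnO: 19.05·0.9980 = 19.01 lb (target 19.01 lb)
  ZrO2: 6.325·0.6708 = 4.243 lb (target 4.243 lb)
  MgO: 70.92·0.3157 + 15.07·0.4837 = 29.68 lb (target 29.68 lb)
  SiO2: 6.325·0.3282 + 70.92·0.6344 = 47.07 lb (target 47.07 lb)
Consistency of the glass mass: total batch − LOI = 100.0 lb (targets for the oxides total 100.0 lb; the stated basis being 100.0 lb — any gap is answer rounding).
Total batch = Σ batch = 111.4 lb; LOI loss = Σ batch·LOI = 11.36 lb; as yield: glass ÷ batch → 89.80%.

Batch per 100.0 lb melt:
  Component A: 6.325 lb
  Stock B: 70.92 lb
  Feed C: 19.05 lb
  Stock D: 15.07 lb
Total batch = 111.4 lb; LOI loss = 11.36 lb; yield = 89.80%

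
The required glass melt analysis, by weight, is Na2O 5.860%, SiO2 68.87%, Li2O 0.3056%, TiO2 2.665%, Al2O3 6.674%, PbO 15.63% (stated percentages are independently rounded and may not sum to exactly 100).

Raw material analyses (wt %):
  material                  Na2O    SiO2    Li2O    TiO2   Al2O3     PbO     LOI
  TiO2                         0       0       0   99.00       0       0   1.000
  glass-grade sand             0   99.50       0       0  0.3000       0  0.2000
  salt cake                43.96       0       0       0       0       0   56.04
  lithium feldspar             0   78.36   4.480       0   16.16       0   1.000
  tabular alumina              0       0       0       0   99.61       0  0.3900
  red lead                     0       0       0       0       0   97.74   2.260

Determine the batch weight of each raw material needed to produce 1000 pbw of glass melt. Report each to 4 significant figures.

Batch per 1000 pbw glass melt:
  TiO2: 26.92 pbw
  glass-grade sand: 638.4 pbw
  salt cake: 133.3 pbw
  lithium feldspar: 68.21 pbw
  tabular alumina: 54.01 pbw
  red lead: 159.9 pbw
Total batch = 1081 pbw; LOI loss = 80.75 pbw; yield = 92.53%

The whole derivation keeps full float precision all the way through — working values are shown (rounded to 4 significant figures) at each printed step; every reported number is rounded a single time; all derived quantities, which include LOI, the totals, the six compositions, the yield, glass mass, are rebuilt at full float precision, exactly as shown in the problem or answer text, starting from the weights per 1000 pbw of glass.
The oxide mass targets at 1000 pbw glass melt:
  Na2O: 5.860% × 1000 = 58.60 pbw
  SiO2: 68.87% × 1000 = 688.7 pbw
  Li2O: 0.3056% × 1000 = 3.056 pbw
  TiO2: 2.665% × 1000 = 26.65 pbw
  Al2O3: 6.674% × 1000 = 66.74 pbw
  PbO: 15.63% × 1000 = 156.3 pbw
Oxide-by-oxide audit on the weights just shown, at the basis given (sums match the target masses within answer rounding):
  Na2O: 133.3·0.4396 = 58.60 pbw (target 58.60 pbw)
  SiO2: 638.4·0.9950 + 68.21·0.7836 = 688.7 pbw (target 688.7 pbw)
  Li2O: 68.21·0.04480 = 3.056 pbw (target 3.056 pbw)
  TiO2: 26.92·0.9900 = 26.65 pbw (target 26.65 pbw)
  Al2O3: 638.4·0.003000 + 68.21·0.1616 + 54.01·0.9961 = 66.74 pbw (target 66.74 pbw)
  PbO: 159.9·0.9774 = 156.3 pbw (target 156.3 pbw)
Glass mass check: the batch minus its LOI: 1000 pbw (oxide target masses add up to 1000 pbw; with the basis standing at 1000 pbw — rounding explains the deltas).
Total batch = Σ batch = 1081 pbw; the LOI term Σ batch·LOI equals 80.75 pbw; yield, glass over the total, = 92.53%.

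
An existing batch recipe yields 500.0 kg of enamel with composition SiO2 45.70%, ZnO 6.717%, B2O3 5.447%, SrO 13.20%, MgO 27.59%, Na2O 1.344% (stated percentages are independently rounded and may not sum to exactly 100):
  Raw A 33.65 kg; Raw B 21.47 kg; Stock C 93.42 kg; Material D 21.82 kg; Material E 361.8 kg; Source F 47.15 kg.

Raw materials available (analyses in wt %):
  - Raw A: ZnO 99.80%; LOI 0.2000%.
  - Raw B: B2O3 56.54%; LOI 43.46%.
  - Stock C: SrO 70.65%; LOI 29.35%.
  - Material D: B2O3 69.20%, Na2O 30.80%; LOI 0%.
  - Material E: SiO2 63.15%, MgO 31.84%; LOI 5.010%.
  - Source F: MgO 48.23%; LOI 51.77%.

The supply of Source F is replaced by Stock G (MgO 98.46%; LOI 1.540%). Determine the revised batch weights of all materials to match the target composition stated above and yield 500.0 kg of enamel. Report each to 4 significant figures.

Intermediates are displayed (rounded to 4 significant digits) as written. The working math carries full precision all the way through. Each reported value is rounded only once; the derived quantities, which include net glass mass, the totals, ignition loss, the yield, the six compositions, are computed in full precision, exactly as shown in question or answer, using the weight values on 500.0 kg of glass.
Target masses of each oxide per 500.0 kg enamel:
  SiO2: 45.70% × 500.0 = 228.5 kg
  ZnO: 6.717% × 500.0 = 33.58 kg
  B2O3: 5.447% × 500.0 = 27.24 kg
  SrO: 13.20% × 500.0 = 66.00 kg
  MgO: 27.59% × 500.0 = 138.0 kg
  Na2O: 1.344% × 500.0 = 6.720 kg
Per-oxide balance check using the reported weights, against the basis in use (sums match the target masses inside rounding margins):
  SiO2: 361.8·0.6315 = 228.5 kg (target 228.5 kg)
  ZnO: 33.65·0.9980 = 33.58 kg (target 33.58 kg)
  B2O3: 21.47·0.5654 + 21.82·0.6920 = 27.24 kg (target 27.24 kg)
  SrO: 93.42·0.7065 = 66.00 kg (target 66.00 kg)
  MgO: 361.8·0.3184 + 23.10·0.9846 = 137.9 kg (target 138.0 kg)
  Na2O: 21.82·0.3080 = 6.721 kg (target 6.720 kg)
Glass-mass sanity pass: Σ batch − LOI loss = 500.0 kg (summing oxide targets gives 500.0 kg; stated basis 500.0 kg — differing by rounding only).
Whole-batch sum: Σ batch = 555.3 kg; LOI loss = Σ batch·LOI = 55.30 kg; the yield ratio, glass ÷ batch: 90.04%.

Revised batch per 500.0 kg enamel:
  Raw A: 33.65 kg
  Raw B: 21.47 kg
  Stock C: 93.42 kg
  Material D: 21.82 kg
  Material E: 361.8 kg
  Stock G: 23.10 kg
Total batch = 555.3 kg; LOI loss = 55.30 kg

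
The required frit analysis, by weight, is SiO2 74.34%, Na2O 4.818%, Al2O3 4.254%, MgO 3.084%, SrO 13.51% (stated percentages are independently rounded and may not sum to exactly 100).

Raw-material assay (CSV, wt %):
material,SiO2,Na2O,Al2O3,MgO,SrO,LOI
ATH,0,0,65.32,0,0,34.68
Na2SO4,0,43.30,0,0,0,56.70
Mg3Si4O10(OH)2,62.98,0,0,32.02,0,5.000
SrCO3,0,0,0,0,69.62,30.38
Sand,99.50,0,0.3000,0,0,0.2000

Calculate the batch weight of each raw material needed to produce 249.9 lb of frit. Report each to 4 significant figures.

Batch per 249.9 lb frit:
  ATH: 15.49 lb
  Na2SO4: 27.81 lb
  Mg3Si4O10(OH)2: 24.07 lb
  SrCO3: 48.49 lb
  Sand: 171.5 lb
Total batch = 287.4 lb; LOI loss = 37.42 lb; yield = 86.98%

All arithmetic keeps full float precision at each step — mid-chain values are displayed rounded to four significant digits; each reported result is rounded once only; the derived quantities, including five oxide percentages, glass mass, ignition loss, totals, yield, are rebuilt from the batch weights per 249.9 lb of glass at exact precision, as written in either problem or answer.
Target masses of each oxide per 249.9 lb frit:
  SiO2: 74.34% × 249.9 = 185.8 lb
  Na2O: 4.818% × 249.9 = 12.04 lb
  Al2O3: 4.254% × 249.9 = 10.63 lb
  MgO: 3.084% × 249.9 = 7.707 lb
  SrO: 13.51% × 249.9 = 33.76 lb
Balance tally, oxide-wise, working from each reported weight, on the stated basis (target by target, the sums agree within answer rounding):
  SiO2: 24.07·0.6298 + 171.5·0.9950 = 185.8 lb (target 185.8 lb)
  Na2O: 27.81·0.4330 = 12.04 lb (target 12.04 lb)
  Al2O3: 15.49·0.6532 + 171.5·0.003000 = 10.63 lb (target 10.63 lb)
  MgO: 24.07·0.3202 = 7.707 lb (target 7.707 lb)
  SrO: 48.49·0.6962 = 33.76 lb (target 33.76 lb)
The glass-mass cross-check: whole batch net of LOI = 249.9 lb (the Σ of target masses is 249.9 lb; stated basis 249.9 lb — deltas are rounding alone).
Whole-batch sum: Σ batch = 287.4 lb; loss to ignition Σ batch·LOI = 37.42 lb; as yield: glass ÷ batch → 86.98%.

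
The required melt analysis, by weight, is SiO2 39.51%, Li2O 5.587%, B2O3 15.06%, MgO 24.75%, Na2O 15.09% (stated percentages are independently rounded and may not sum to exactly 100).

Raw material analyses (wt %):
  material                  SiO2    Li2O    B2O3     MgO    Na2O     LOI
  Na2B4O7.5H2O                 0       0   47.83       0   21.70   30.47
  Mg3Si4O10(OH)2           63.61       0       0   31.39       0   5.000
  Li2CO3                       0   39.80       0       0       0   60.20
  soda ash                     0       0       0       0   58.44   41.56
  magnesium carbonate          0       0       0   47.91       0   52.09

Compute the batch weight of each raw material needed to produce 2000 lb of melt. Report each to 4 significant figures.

Batch per 2000 lb melt:
  Na2B4O7.5H2O: 629.7 lb
  Mg3Si4O10(OH)2: 1242 lb
  Li2CO3: 280.8 lb
  soda ash: 282.6 lb
  magnesium carbonate: 219.3 lb
Total batch = 2654 lb; LOI loss = 654.7 lb; yield = 75.34%

All arithmetic carries exact precision throughout. The intermediate values are shown rounded off to 4 significant digits when written out — exactly one rounding is applied to every reported result; derived quantities (the five compositions, totals, yield, net glass mass, ignition loss) are re-derived starting from the weights per 2000 lb of glass at full precision exactly as shown in the problem or answer text.
Target masses of each oxide per 2000 lb melt:
  SiO2: 39.51% × 2000 = 790.2 lb
  Li2O: 5.587% × 2000 = 111.7 lb
  B2O3: 15.06% × 2000 = 301.2 lb
  MgO: 24.75% × 2000 = 495.0 lb
  Na2O: 15.09% × 2000 = 301.8 lb
A balance pass over the oxides, applying the batch weights above, per the basis as stated (delivered sums recover each target modulo rounding of the values):
  SiO2: 1242·0.6361 = 790.0 lb (target 790.2 lb)
  Li2O: 280.8·0.3980 = 111.8 lb (target 111.7 lb)
  B2O3: 629.7·0.4783 = 301.2 lb (target 301.2 lb)
  MgO: 1242·0.3139 + 219.3·0.4791 = 494.9 lb (target 495.0 lb)
  Na2O: 629.7·0.2170 + 282.6·0.5844 = 301.8 lb (target 301.8 lb)
Glass-mass closure: the batch minus its LOI: 2000 lb (targets for the oxides total 2000 lb; against the stated basis, 2000 lb — differing by rounding only).
Summing the batch: Σ batch = 2654 lb; Σ batch·LOI gives LOI loss = 654.7 lb; glass ÷ batch gives a yield of 75.34%.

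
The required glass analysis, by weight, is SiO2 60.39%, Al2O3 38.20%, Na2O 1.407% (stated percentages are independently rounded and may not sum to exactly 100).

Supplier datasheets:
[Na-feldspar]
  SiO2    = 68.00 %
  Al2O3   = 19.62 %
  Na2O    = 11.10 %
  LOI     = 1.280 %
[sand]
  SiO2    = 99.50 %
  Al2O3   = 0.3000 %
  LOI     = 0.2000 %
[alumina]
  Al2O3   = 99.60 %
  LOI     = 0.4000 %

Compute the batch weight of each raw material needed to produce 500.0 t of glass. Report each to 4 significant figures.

Batch per 500.0 t glass:
  Na-feldspar: 63.38 t
  sand: 260.2 t
  alumina: 178.5 t
Total batch = 502.1 t; LOI loss = 2.046 t; yield = 99.59%

The working math runs at full precision in every operation — intermediates appear rounded off to 4 significant digits as written. Every reported figure includes exactly one rounding. The derived quantities are computed at full precision (glass mass, yield, the totals, ignition loss, three oxide percentages) using the weight values at 500.0 t of glass as set out in the problem or the answer.
Oxide mass targets, per 500.0 t glass:
  SiO2: 60.39% × 500.0 = 302.0 t
  Al2O3: 38.20% × 500.0 = 191.0 t
  Na2O: 1.407% × 500.0 = 7.035 t
A balance pass over the oxides, per the reported batch figures, under the basis named above (target by target, the sums agree given rounding of the digits):
  SiO2: 63.38·0.6800 + 260.2·0.9950 = 302.0 t (target 302.0 t)
  Al2O3: 63.38·0.1962 + 260.2·0.003000 + 178.5·0.9960 = 191.0 t (target 191.0 t)
  Na2O: 63.38·0.1110 = 7.035 t (target 7.035 t)
Glass-mass sanity pass: batch total minus LOI = 500.0 t (oxide target masses add up to 500.0 t; with the basis standing at 500.0 t — deltas are rounding alone).
Whole-batch sum: Σ batch = 502.1 t; LOI loss = Σ batch·LOI = 2.046 t; yield, glass over the total, = 99.59%.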